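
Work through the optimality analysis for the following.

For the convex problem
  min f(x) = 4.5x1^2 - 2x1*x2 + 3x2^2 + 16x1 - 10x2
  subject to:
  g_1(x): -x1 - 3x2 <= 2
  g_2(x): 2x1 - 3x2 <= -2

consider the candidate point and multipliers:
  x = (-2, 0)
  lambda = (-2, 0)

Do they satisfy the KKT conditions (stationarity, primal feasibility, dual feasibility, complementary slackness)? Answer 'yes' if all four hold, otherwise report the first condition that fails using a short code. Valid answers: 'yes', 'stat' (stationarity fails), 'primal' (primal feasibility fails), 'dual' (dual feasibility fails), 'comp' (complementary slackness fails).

Gradient of f: grad f(x) = Q x + c = (-2, -6)
Constraint values g_i(x) = a_i^T x - b_i:
  g_1((-2, 0)) = 0
  g_2((-2, 0)) = -2
Stationarity residual: grad f(x) + sum_i lambda_i a_i = (0, 0)
  -> stationarity OK
Primal feasibility (all g_i <= 0): OK
Dual feasibility (all lambda_i >= 0): FAILS
Complementary slackness (lambda_i * g_i(x) = 0 for all i): OK

Verdict: the first failing condition is dual_feasibility -> dual.

dual


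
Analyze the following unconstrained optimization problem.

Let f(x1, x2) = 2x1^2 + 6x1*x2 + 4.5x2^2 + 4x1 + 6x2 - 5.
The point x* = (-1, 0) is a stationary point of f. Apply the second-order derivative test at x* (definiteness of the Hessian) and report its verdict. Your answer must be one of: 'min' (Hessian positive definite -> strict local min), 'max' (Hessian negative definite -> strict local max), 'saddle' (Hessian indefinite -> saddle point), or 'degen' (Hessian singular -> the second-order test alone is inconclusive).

Compute the Hessian H = grad^2 f:
  H = [[4, 6], [6, 9]]
Verify stationarity: grad f(x*) = H x* + g = (0, 0).
Eigenvalues of H: 0, 13.
H has a zero eigenvalue (singular; positive semidefinite but not definite), so H is neither positive definite, negative definite, nor indefinite. The second-order test alone is inconclusive -> degen.
(Indeed, f is constant along the null direction of H through x*, so x* is not a strict local extremum.)

degen


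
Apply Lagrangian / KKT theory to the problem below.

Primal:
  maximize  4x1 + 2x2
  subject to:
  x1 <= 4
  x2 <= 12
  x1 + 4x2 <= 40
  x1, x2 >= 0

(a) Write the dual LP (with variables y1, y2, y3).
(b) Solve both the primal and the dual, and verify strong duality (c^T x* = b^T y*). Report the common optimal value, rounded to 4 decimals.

The standard primal-dual pair for 'max c^T x s.t. A x <= b, x >= 0' is:
  Dual:  min b^T y  s.t.  A^T y >= c,  y >= 0.

So the dual LP is:
  minimize  4y1 + 12y2 + 40y3
  subject to:
    y1 + y3 >= 4
    y2 + 4y3 >= 2
    y1, y2, y3 >= 0

Solving the primal: x* = (4, 9).
  primal value c^T x* = 34.
Solving the dual: y* = (3.5, 0, 0.5).
  dual value b^T y* = 34.
Strong duality: c^T x* = b^T y*. Confirmed.

34


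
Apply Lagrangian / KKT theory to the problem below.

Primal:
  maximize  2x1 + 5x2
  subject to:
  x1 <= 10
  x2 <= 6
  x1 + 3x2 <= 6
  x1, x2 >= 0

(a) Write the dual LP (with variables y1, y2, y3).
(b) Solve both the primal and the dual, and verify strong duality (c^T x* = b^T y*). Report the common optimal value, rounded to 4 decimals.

The standard primal-dual pair for 'max c^T x s.t. A x <= b, x >= 0' is:
  Dual:  min b^T y  s.t.  A^T y >= c,  y >= 0.

So the dual LP is:
  minimize  10y1 + 6y2 + 6y3
  subject to:
    y1 + y3 >= 2
    y2 + 3y3 >= 5
    y1, y2, y3 >= 0

Solving the primal: x* = (6, 0).
  primal value c^T x* = 12.
Solving the dual: y* = (0, 0, 2).
  dual value b^T y* = 12.
Strong duality: c^T x* = b^T y*. Confirmed.

12


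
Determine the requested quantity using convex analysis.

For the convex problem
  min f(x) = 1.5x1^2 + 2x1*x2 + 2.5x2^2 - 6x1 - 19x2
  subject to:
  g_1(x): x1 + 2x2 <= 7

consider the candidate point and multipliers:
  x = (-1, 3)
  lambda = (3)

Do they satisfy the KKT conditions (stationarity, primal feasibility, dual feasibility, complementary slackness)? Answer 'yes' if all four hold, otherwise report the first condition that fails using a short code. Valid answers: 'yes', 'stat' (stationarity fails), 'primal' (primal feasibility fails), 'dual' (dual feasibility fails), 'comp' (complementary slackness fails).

Gradient of f: grad f(x) = Q x + c = (-3, -6)
Constraint values g_i(x) = a_i^T x - b_i:
  g_1((-1, 3)) = -2
Stationarity residual: grad f(x) + sum_i lambda_i a_i = (0, 0)
  -> stationarity OK
Primal feasibility (all g_i <= 0): OK
Dual feasibility (all lambda_i >= 0): OK
Complementary slackness (lambda_i * g_i(x) = 0 for all i): FAILS

Verdict: the first failing condition is complementary_slackness -> comp.

comp


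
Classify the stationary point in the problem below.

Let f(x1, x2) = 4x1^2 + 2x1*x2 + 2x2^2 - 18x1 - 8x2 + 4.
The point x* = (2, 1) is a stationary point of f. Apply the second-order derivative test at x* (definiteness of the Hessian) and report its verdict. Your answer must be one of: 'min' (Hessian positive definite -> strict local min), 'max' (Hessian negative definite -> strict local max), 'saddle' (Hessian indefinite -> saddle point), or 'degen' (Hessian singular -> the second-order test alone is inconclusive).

Compute the Hessian H = grad^2 f:
  H = [[8, 2], [2, 4]]
Verify stationarity: grad f(x*) = H x* + g = (0, 0).
Eigenvalues of H: 3.1716, 8.8284.
Both eigenvalues > 0, so H is positive definite -> x* is a strict local min.

min


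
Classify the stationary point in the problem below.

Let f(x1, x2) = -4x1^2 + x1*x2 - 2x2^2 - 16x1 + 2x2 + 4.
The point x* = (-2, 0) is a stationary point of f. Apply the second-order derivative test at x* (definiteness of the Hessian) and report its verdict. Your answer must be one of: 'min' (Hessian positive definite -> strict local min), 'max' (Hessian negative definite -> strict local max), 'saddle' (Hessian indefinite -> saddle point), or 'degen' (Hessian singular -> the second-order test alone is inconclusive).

Compute the Hessian H = grad^2 f:
  H = [[-8, 1], [1, -4]]
Verify stationarity: grad f(x*) = H x* + g = (0, 0).
Eigenvalues of H: -8.2361, -3.7639.
Both eigenvalues < 0, so H is negative definite -> x* is a strict local max.

max


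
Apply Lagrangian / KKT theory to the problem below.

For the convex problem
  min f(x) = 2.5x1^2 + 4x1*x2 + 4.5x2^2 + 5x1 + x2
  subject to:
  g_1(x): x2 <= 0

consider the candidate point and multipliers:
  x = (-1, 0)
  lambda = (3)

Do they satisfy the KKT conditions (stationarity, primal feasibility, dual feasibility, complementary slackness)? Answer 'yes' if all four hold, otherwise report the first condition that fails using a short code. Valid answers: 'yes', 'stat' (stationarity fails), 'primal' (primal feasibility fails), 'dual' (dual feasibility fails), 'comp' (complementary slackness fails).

Gradient of f: grad f(x) = Q x + c = (0, -3)
Constraint values g_i(x) = a_i^T x - b_i:
  g_1((-1, 0)) = 0
Stationarity residual: grad f(x) + sum_i lambda_i a_i = (0, 0)
  -> stationarity OK
Primal feasibility (all g_i <= 0): OK
Dual feasibility (all lambda_i >= 0): OK
Complementary slackness (lambda_i * g_i(x) = 0 for all i): OK

Verdict: yes, KKT holds.

yes


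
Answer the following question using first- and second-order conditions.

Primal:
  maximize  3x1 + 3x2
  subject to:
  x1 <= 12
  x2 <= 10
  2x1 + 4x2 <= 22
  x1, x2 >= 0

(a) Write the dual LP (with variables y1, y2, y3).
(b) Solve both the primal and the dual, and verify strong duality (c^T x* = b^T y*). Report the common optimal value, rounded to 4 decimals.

The standard primal-dual pair for 'max c^T x s.t. A x <= b, x >= 0' is:
  Dual:  min b^T y  s.t.  A^T y >= c,  y >= 0.

So the dual LP is:
  minimize  12y1 + 10y2 + 22y3
  subject to:
    y1 + 2y3 >= 3
    y2 + 4y3 >= 3
    y1, y2, y3 >= 0

Solving the primal: x* = (11, 0).
  primal value c^T x* = 33.
Solving the dual: y* = (0, 0, 1.5).
  dual value b^T y* = 33.
Strong duality: c^T x* = b^T y*. Confirmed.

33


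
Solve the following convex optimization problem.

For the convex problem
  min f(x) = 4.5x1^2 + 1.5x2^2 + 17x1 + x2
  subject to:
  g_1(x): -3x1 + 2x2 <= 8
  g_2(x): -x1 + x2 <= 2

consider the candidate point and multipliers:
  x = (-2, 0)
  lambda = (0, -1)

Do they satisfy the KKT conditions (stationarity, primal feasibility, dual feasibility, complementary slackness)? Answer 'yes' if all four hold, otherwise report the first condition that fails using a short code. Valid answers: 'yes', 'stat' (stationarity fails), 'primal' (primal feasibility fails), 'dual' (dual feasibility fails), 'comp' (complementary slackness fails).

Gradient of f: grad f(x) = Q x + c = (-1, 1)
Constraint values g_i(x) = a_i^T x - b_i:
  g_1((-2, 0)) = -2
  g_2((-2, 0)) = 0
Stationarity residual: grad f(x) + sum_i lambda_i a_i = (0, 0)
  -> stationarity OK
Primal feasibility (all g_i <= 0): OK
Dual feasibility (all lambda_i >= 0): FAILS
Complementary slackness (lambda_i * g_i(x) = 0 for all i): OK

Verdict: the first failing condition is dual_feasibility -> dual.

dual


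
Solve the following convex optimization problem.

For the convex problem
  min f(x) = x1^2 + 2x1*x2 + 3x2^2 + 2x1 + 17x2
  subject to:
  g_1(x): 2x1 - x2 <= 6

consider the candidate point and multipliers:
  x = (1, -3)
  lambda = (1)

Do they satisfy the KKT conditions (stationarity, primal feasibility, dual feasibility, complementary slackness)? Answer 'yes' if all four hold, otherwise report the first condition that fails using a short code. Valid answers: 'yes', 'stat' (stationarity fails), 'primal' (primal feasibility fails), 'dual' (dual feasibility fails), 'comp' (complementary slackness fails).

Gradient of f: grad f(x) = Q x + c = (-2, 1)
Constraint values g_i(x) = a_i^T x - b_i:
  g_1((1, -3)) = -1
Stationarity residual: grad f(x) + sum_i lambda_i a_i = (0, 0)
  -> stationarity OK
Primal feasibility (all g_i <= 0): OK
Dual feasibility (all lambda_i >= 0): OK
Complementary slackness (lambda_i * g_i(x) = 0 for all i): FAILS

Verdict: the first failing condition is complementary_slackness -> comp.

comp


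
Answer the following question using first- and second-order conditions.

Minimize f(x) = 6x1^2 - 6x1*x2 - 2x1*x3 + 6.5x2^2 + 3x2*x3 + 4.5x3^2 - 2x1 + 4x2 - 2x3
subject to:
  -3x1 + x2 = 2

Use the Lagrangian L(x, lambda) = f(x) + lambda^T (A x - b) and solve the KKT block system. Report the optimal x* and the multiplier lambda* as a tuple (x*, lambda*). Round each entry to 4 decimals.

Form the Lagrangian:
  L(x, lambda) = (1/2) x^T Q x + c^T x + lambda^T (A x - b)
Stationarity (grad_x L = 0): Q x + c + A^T lambda = 0.
Primal feasibility: A x = b.

This gives the KKT block system:
  [ Q   A^T ] [ x     ]   [-c ]
  [ A    0  ] [ lambda ] = [ b ]

Solving the linear system:
  x*      = (-0.8325, -0.4975, 0.203)
  lambda* = (-3.1371)
  f(x*)   = 2.7716

x* = (-0.8325, -0.4975, 0.203), lambda* = (-3.1371)


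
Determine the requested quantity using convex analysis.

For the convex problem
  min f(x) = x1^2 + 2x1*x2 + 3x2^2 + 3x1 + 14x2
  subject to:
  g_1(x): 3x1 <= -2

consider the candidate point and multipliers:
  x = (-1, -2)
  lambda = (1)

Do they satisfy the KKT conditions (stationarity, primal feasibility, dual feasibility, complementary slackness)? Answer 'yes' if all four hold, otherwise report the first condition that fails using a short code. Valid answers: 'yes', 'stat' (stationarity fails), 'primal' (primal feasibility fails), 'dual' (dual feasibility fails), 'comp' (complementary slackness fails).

Gradient of f: grad f(x) = Q x + c = (-3, 0)
Constraint values g_i(x) = a_i^T x - b_i:
  g_1((-1, -2)) = -1
Stationarity residual: grad f(x) + sum_i lambda_i a_i = (0, 0)
  -> stationarity OK
Primal feasibility (all g_i <= 0): OK
Dual feasibility (all lambda_i >= 0): OK
Complementary slackness (lambda_i * g_i(x) = 0 for all i): FAILS

Verdict: the first failing condition is complementary_slackness -> comp.

comp


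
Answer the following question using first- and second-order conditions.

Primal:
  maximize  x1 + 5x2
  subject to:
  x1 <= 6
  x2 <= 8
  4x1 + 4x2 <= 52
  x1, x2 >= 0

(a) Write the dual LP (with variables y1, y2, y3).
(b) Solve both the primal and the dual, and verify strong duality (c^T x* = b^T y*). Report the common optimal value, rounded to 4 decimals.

The standard primal-dual pair for 'max c^T x s.t. A x <= b, x >= 0' is:
  Dual:  min b^T y  s.t.  A^T y >= c,  y >= 0.

So the dual LP is:
  minimize  6y1 + 8y2 + 52y3
  subject to:
    y1 + 4y3 >= 1
    y2 + 4y3 >= 5
    y1, y2, y3 >= 0

Solving the primal: x* = (5, 8).
  primal value c^T x* = 45.
Solving the dual: y* = (0, 4, 0.25).
  dual value b^T y* = 45.
Strong duality: c^T x* = b^T y*. Confirmed.

45


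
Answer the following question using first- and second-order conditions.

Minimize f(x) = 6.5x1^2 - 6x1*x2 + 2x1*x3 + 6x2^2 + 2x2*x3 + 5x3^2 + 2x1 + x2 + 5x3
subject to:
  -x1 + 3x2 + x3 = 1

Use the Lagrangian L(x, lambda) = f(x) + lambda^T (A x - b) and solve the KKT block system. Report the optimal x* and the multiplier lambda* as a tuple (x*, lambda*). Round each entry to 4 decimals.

Form the Lagrangian:
  L(x, lambda) = (1/2) x^T Q x + c^T x + lambda^T (A x - b)
Stationarity (grad_x L = 0): Q x + c + A^T lambda = 0.
Primal feasibility: A x = b.

This gives the KKT block system:
  [ Q   A^T ] [ x     ]   [-c ]
  [ A    0  ] [ lambda ] = [ b ]

Solving the linear system:
  x*      = (-0.0361, 0.4506, -0.388)
  lambda* = (-1.9494)
  f(x*)   = 0.194

x* = (-0.0361, 0.4506, -0.388), lambda* = (-1.9494)


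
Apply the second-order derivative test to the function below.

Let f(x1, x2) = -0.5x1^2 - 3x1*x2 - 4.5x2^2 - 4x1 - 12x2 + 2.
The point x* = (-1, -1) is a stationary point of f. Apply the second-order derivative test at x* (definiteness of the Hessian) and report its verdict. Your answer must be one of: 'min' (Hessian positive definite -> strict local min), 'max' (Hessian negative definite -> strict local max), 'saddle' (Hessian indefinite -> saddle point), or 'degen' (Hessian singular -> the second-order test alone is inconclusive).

Compute the Hessian H = grad^2 f:
  H = [[-1, -3], [-3, -9]]
Verify stationarity: grad f(x*) = H x* + g = (0, 0).
Eigenvalues of H: -10, 0.
H has a zero eigenvalue (singular; negative semidefinite but not definite), so H is neither positive definite, negative definite, nor indefinite. The second-order test alone is inconclusive -> degen.
(Indeed, f is constant along the null direction of H through x*, so x* is not a strict local extremum.)

degen


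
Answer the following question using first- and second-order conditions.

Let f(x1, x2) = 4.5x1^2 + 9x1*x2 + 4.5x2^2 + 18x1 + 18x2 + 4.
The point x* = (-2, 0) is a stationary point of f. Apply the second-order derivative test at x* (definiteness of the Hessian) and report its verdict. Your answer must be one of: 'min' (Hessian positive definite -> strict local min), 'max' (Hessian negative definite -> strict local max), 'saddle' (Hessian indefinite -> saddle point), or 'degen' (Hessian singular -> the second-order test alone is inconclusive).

Compute the Hessian H = grad^2 f:
  H = [[9, 9], [9, 9]]
Verify stationarity: grad f(x*) = H x* + g = (0, 0).
Eigenvalues of H: 0, 18.
H has a zero eigenvalue (singular; positive semidefinite but not definite), so H is neither positive definite, negative definite, nor indefinite. The second-order test alone is inconclusive -> degen.
(Indeed, f is constant along the null direction of H through x*, so x* is not a strict local extremum.)

degen


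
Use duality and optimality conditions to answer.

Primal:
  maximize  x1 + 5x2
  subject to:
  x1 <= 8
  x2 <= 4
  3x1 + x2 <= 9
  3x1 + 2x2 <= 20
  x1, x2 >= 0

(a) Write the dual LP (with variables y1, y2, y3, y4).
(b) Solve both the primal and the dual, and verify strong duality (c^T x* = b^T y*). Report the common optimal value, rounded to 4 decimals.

The standard primal-dual pair for 'max c^T x s.t. A x <= b, x >= 0' is:
  Dual:  min b^T y  s.t.  A^T y >= c,  y >= 0.

So the dual LP is:
  minimize  8y1 + 4y2 + 9y3 + 20y4
  subject to:
    y1 + 3y3 + 3y4 >= 1
    y2 + y3 + 2y4 >= 5
    y1, y2, y3, y4 >= 0

Solving the primal: x* = (1.6667, 4).
  primal value c^T x* = 21.6667.
Solving the dual: y* = (0, 4.6667, 0.3333, 0).
  dual value b^T y* = 21.6667.
Strong duality: c^T x* = b^T y*. Confirmed.

21.6667


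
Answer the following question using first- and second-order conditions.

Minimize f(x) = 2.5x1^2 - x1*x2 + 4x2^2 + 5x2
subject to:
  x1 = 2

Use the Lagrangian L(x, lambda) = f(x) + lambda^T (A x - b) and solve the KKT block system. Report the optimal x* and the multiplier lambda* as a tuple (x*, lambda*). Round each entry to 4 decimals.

Form the Lagrangian:
  L(x, lambda) = (1/2) x^T Q x + c^T x + lambda^T (A x - b)
Stationarity (grad_x L = 0): Q x + c + A^T lambda = 0.
Primal feasibility: A x = b.

This gives the KKT block system:
  [ Q   A^T ] [ x     ]   [-c ]
  [ A    0  ] [ lambda ] = [ b ]

Solving the linear system:
  x*      = (2, -0.375)
  lambda* = (-10.375)
  f(x*)   = 9.4375

x* = (2, -0.375), lambda* = (-10.375)


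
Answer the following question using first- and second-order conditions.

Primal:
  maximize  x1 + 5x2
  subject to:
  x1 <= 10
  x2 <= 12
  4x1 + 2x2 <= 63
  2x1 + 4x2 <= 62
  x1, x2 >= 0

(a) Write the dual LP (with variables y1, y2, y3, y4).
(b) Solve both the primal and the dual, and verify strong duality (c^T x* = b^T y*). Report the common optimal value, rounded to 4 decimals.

The standard primal-dual pair for 'max c^T x s.t. A x <= b, x >= 0' is:
  Dual:  min b^T y  s.t.  A^T y >= c,  y >= 0.

So the dual LP is:
  minimize  10y1 + 12y2 + 63y3 + 62y4
  subject to:
    y1 + 4y3 + 2y4 >= 1
    y2 + 2y3 + 4y4 >= 5
    y1, y2, y3, y4 >= 0

Solving the primal: x* = (7, 12).
  primal value c^T x* = 67.
Solving the dual: y* = (0, 3, 0, 0.5).
  dual value b^T y* = 67.
Strong duality: c^T x* = b^T y*. Confirmed.

67


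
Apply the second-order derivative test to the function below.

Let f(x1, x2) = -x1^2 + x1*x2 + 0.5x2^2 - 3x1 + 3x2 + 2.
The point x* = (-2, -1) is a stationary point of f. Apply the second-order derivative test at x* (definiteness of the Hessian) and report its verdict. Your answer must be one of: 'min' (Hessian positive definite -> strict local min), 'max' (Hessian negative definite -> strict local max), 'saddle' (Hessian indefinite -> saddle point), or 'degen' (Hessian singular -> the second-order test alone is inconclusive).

Compute the Hessian H = grad^2 f:
  H = [[-2, 1], [1, 1]]
Verify stationarity: grad f(x*) = H x* + g = (0, 0).
Eigenvalues of H: -2.3028, 1.3028.
Eigenvalues have mixed signs, so H is indefinite -> x* is a saddle point.

saddle


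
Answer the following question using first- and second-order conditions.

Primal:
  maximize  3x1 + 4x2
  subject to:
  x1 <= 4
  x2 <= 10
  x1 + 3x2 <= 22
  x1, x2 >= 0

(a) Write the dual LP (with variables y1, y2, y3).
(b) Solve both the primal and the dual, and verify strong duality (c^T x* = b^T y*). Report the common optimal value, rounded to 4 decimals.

The standard primal-dual pair for 'max c^T x s.t. A x <= b, x >= 0' is:
  Dual:  min b^T y  s.t.  A^T y >= c,  y >= 0.

So the dual LP is:
  minimize  4y1 + 10y2 + 22y3
  subject to:
    y1 + y3 >= 3
    y2 + 3y3 >= 4
    y1, y2, y3 >= 0

Solving the primal: x* = (4, 6).
  primal value c^T x* = 36.
Solving the dual: y* = (1.6667, 0, 1.3333).
  dual value b^T y* = 36.
Strong duality: c^T x* = b^T y*. Confirmed.

36


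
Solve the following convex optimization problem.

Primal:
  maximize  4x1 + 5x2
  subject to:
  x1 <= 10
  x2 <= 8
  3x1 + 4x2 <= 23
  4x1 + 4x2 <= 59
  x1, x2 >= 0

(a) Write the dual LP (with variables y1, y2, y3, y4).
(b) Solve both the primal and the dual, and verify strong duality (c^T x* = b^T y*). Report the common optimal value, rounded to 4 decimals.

The standard primal-dual pair for 'max c^T x s.t. A x <= b, x >= 0' is:
  Dual:  min b^T y  s.t.  A^T y >= c,  y >= 0.

So the dual LP is:
  minimize  10y1 + 8y2 + 23y3 + 59y4
  subject to:
    y1 + 3y3 + 4y4 >= 4
    y2 + 4y3 + 4y4 >= 5
    y1, y2, y3, y4 >= 0

Solving the primal: x* = (7.6667, 0).
  primal value c^T x* = 30.6667.
Solving the dual: y* = (0, 0, 1.3333, 0).
  dual value b^T y* = 30.6667.
Strong duality: c^T x* = b^T y*. Confirmed.

30.6667


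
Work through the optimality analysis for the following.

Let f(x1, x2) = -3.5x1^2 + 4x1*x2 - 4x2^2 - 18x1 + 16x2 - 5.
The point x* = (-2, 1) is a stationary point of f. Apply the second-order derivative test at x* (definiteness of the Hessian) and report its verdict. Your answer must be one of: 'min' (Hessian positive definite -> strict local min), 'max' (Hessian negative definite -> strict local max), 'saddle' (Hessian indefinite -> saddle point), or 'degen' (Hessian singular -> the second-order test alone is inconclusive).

Compute the Hessian H = grad^2 f:
  H = [[-7, 4], [4, -8]]
Verify stationarity: grad f(x*) = H x* + g = (0, 0).
Eigenvalues of H: -11.5311, -3.4689.
Both eigenvalues < 0, so H is negative definite -> x* is a strict local max.

max


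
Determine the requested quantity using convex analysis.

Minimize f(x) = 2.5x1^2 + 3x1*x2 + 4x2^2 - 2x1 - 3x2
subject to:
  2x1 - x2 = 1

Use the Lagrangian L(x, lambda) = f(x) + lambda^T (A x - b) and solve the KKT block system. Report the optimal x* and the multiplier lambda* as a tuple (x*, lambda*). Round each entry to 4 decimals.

Form the Lagrangian:
  L(x, lambda) = (1/2) x^T Q x + c^T x + lambda^T (A x - b)
Stationarity (grad_x L = 0): Q x + c + A^T lambda = 0.
Primal feasibility: A x = b.

This gives the KKT block system:
  [ Q   A^T ] [ x     ]   [-c ]
  [ A    0  ] [ lambda ] = [ b ]

Solving the linear system:
  x*      = (0.551, 0.102)
  lambda* = (-0.5306)
  f(x*)   = -0.4388

x* = (0.551, 0.102), lambda* = (-0.5306)


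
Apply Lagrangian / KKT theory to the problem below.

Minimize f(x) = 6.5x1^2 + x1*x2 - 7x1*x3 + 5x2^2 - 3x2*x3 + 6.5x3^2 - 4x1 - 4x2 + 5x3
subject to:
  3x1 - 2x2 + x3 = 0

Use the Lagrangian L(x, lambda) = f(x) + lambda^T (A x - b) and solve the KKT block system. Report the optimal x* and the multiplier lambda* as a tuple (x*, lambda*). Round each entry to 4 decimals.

Form the Lagrangian:
  L(x, lambda) = (1/2) x^T Q x + c^T x + lambda^T (A x - b)
Stationarity (grad_x L = 0): Q x + c + A^T lambda = 0.
Primal feasibility: A x = b.

This gives the KKT block system:
  [ Q   A^T ] [ x     ]   [-c ]
  [ A    0  ] [ lambda ] = [ b ]

Solving the linear system:
  x*      = (0.2441, 0.2804, -0.1716)
  lambda* = (-0.2186)
  f(x*)   = -1.4781

x* = (0.2441, 0.2804, -0.1716), lambda* = (-0.2186)


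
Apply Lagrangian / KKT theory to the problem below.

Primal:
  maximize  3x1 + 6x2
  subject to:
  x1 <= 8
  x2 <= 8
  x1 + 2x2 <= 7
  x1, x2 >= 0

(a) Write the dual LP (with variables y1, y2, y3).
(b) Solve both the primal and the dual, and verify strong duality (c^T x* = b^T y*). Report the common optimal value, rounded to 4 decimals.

The standard primal-dual pair for 'max c^T x s.t. A x <= b, x >= 0' is:
  Dual:  min b^T y  s.t.  A^T y >= c,  y >= 0.

So the dual LP is:
  minimize  8y1 + 8y2 + 7y3
  subject to:
    y1 + y3 >= 3
    y2 + 2y3 >= 6
    y1, y2, y3 >= 0

Solving the primal: x* = (7, 0).
  primal value c^T x* = 21.
Solving the dual: y* = (0, 0, 3).
  dual value b^T y* = 21.
Strong duality: c^T x* = b^T y*. Confirmed.

21


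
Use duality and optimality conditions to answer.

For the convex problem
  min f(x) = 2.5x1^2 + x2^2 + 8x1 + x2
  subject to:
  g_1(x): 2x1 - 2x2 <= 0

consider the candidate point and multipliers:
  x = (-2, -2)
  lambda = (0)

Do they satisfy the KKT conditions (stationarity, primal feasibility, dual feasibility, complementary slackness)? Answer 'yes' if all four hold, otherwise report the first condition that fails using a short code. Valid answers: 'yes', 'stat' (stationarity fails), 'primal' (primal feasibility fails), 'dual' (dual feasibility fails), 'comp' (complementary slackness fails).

Gradient of f: grad f(x) = Q x + c = (-2, -3)
Constraint values g_i(x) = a_i^T x - b_i:
  g_1((-2, -2)) = 0
Stationarity residual: grad f(x) + sum_i lambda_i a_i = (-2, -3)
  -> stationarity FAILS
Primal feasibility (all g_i <= 0): OK
Dual feasibility (all lambda_i >= 0): OK
Complementary slackness (lambda_i * g_i(x) = 0 for all i): OK

Verdict: the first failing condition is stationarity -> stat.

stat


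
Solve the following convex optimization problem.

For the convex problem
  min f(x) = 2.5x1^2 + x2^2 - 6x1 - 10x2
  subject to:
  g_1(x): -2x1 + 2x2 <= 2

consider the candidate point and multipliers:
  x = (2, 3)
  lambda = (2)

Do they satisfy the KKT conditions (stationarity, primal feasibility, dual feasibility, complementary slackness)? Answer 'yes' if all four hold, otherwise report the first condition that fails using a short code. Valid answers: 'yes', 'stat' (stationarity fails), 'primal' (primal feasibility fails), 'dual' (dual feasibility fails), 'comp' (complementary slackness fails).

Gradient of f: grad f(x) = Q x + c = (4, -4)
Constraint values g_i(x) = a_i^T x - b_i:
  g_1((2, 3)) = 0
Stationarity residual: grad f(x) + sum_i lambda_i a_i = (0, 0)
  -> stationarity OK
Primal feasibility (all g_i <= 0): OK
Dual feasibility (all lambda_i >= 0): OK
Complementary slackness (lambda_i * g_i(x) = 0 for all i): OK

Verdict: yes, KKT holds.

yes


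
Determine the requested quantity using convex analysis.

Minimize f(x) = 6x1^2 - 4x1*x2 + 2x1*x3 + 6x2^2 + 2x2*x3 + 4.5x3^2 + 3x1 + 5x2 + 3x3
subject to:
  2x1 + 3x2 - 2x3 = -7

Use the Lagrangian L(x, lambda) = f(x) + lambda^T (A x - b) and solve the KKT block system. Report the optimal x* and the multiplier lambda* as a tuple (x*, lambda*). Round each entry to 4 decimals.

Form the Lagrangian:
  L(x, lambda) = (1/2) x^T Q x + c^T x + lambda^T (A x - b)
Stationarity (grad_x L = 0): Q x + c + A^T lambda = 0.
Primal feasibility: A x = b.

This gives the KKT block system:
  [ Q   A^T ] [ x     ]   [-c ]
  [ A    0  ] [ lambda ] = [ b ]

Solving the linear system:
  x*      = (-1.0426, -1.2714, 0.5503)
  lambda* = (1.6622)
  f(x*)   = 1.9006

x* = (-1.0426, -1.2714, 0.5503), lambda* = (1.6622)


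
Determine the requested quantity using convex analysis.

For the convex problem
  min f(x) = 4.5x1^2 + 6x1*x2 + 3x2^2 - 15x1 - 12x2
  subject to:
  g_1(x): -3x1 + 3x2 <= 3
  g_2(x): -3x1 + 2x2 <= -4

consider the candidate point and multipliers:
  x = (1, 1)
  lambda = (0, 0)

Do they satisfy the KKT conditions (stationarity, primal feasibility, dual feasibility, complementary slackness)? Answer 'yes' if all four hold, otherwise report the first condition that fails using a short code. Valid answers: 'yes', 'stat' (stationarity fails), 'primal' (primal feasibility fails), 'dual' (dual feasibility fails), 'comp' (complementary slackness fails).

Gradient of f: grad f(x) = Q x + c = (0, 0)
Constraint values g_i(x) = a_i^T x - b_i:
  g_1((1, 1)) = -3
  g_2((1, 1)) = 3
Stationarity residual: grad f(x) + sum_i lambda_i a_i = (0, 0)
  -> stationarity OK
Primal feasibility (all g_i <= 0): FAILS
Dual feasibility (all lambda_i >= 0): OK
Complementary slackness (lambda_i * g_i(x) = 0 for all i): OK

Verdict: the first failing condition is primal_feasibility -> primal.

primal


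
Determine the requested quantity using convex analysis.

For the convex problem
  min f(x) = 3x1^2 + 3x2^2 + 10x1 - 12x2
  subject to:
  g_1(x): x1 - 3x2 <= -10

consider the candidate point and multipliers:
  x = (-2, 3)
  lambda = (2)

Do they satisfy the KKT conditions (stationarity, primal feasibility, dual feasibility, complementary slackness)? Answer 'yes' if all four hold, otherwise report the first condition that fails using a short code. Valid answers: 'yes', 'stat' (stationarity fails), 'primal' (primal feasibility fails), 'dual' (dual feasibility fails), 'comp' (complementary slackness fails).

Gradient of f: grad f(x) = Q x + c = (-2, 6)
Constraint values g_i(x) = a_i^T x - b_i:
  g_1((-2, 3)) = -1
Stationarity residual: grad f(x) + sum_i lambda_i a_i = (0, 0)
  -> stationarity OK
Primal feasibility (all g_i <= 0): OK
Dual feasibility (all lambda_i >= 0): OK
Complementary slackness (lambda_i * g_i(x) = 0 for all i): FAILS

Verdict: the first failing condition is complementary_slackness -> comp.

comp


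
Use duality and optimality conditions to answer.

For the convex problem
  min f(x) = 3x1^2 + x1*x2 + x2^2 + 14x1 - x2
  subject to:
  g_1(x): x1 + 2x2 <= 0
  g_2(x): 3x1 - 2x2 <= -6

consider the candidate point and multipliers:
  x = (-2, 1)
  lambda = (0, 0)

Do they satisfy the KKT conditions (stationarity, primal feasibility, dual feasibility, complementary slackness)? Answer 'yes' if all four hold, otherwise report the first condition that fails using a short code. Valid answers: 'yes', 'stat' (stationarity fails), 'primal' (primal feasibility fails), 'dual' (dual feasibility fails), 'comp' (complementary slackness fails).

Gradient of f: grad f(x) = Q x + c = (3, -1)
Constraint values g_i(x) = a_i^T x - b_i:
  g_1((-2, 1)) = 0
  g_2((-2, 1)) = -2
Stationarity residual: grad f(x) + sum_i lambda_i a_i = (3, -1)
  -> stationarity FAILS
Primal feasibility (all g_i <= 0): OK
Dual feasibility (all lambda_i >= 0): OK
Complementary slackness (lambda_i * g_i(x) = 0 for all i): OK

Verdict: the first failing condition is stationarity -> stat.

stat


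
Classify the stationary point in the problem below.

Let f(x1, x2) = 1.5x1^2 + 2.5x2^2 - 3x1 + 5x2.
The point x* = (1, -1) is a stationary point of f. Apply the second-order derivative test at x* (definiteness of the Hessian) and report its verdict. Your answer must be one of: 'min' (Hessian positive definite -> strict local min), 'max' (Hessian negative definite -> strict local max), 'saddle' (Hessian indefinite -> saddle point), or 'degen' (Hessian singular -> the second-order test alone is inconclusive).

Compute the Hessian H = grad^2 f:
  H = [[3, 0], [0, 5]]
Verify stationarity: grad f(x*) = H x* + g = (0, 0).
Eigenvalues of H: 3, 5.
Both eigenvalues > 0, so H is positive definite -> x* is a strict local min.

min


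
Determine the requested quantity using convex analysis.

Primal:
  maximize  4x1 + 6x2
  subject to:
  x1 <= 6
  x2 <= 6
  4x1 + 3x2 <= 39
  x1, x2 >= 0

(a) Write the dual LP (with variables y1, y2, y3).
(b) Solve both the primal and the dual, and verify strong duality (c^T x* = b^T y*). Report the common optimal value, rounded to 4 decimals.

The standard primal-dual pair for 'max c^T x s.t. A x <= b, x >= 0' is:
  Dual:  min b^T y  s.t.  A^T y >= c,  y >= 0.

So the dual LP is:
  minimize  6y1 + 6y2 + 39y3
  subject to:
    y1 + 4y3 >= 4
    y2 + 3y3 >= 6
    y1, y2, y3 >= 0

Solving the primal: x* = (5.25, 6).
  primal value c^T x* = 57.
Solving the dual: y* = (0, 3, 1).
  dual value b^T y* = 57.
Strong duality: c^T x* = b^T y*. Confirmed.

57


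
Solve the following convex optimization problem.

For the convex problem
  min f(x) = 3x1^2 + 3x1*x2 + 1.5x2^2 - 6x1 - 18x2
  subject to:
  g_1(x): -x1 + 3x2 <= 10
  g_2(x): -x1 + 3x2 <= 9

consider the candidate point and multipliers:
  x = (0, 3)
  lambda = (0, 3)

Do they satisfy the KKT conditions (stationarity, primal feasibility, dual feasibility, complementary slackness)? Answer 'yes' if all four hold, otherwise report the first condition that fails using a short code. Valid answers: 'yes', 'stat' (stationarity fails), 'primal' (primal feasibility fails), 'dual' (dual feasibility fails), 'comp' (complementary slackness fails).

Gradient of f: grad f(x) = Q x + c = (3, -9)
Constraint values g_i(x) = a_i^T x - b_i:
  g_1((0, 3)) = -1
  g_2((0, 3)) = 0
Stationarity residual: grad f(x) + sum_i lambda_i a_i = (0, 0)
  -> stationarity OK
Primal feasibility (all g_i <= 0): OK
Dual feasibility (all lambda_i >= 0): OK
Complementary slackness (lambda_i * g_i(x) = 0 for all i): OK

Verdict: yes, KKT holds.

yes


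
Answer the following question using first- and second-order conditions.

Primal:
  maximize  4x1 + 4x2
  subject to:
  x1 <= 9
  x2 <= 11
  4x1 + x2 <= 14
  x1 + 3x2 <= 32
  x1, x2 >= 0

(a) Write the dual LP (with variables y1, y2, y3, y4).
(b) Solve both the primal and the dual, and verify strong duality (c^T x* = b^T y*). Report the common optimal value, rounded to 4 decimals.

The standard primal-dual pair for 'max c^T x s.t. A x <= b, x >= 0' is:
  Dual:  min b^T y  s.t.  A^T y >= c,  y >= 0.

So the dual LP is:
  minimize  9y1 + 11y2 + 14y3 + 32y4
  subject to:
    y1 + 4y3 + y4 >= 4
    y2 + y3 + 3y4 >= 4
    y1, y2, y3, y4 >= 0

Solving the primal: x* = (0.9091, 10.3636).
  primal value c^T x* = 45.0909.
Solving the dual: y* = (0, 0, 0.7273, 1.0909).
  dual value b^T y* = 45.0909.
Strong duality: c^T x* = b^T y*. Confirmed.

45.0909


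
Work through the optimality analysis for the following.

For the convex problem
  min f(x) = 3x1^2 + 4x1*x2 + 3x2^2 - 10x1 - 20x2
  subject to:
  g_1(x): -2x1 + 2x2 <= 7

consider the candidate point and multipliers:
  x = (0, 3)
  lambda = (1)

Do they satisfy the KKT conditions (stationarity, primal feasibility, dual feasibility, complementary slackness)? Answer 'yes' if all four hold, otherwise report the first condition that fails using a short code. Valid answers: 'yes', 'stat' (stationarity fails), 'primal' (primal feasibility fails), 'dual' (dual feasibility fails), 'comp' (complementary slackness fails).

Gradient of f: grad f(x) = Q x + c = (2, -2)
Constraint values g_i(x) = a_i^T x - b_i:
  g_1((0, 3)) = -1
Stationarity residual: grad f(x) + sum_i lambda_i a_i = (0, 0)
  -> stationarity OK
Primal feasibility (all g_i <= 0): OK
Dual feasibility (all lambda_i >= 0): OK
Complementary slackness (lambda_i * g_i(x) = 0 for all i): FAILS

Verdict: the first failing condition is complementary_slackness -> comp.

comp


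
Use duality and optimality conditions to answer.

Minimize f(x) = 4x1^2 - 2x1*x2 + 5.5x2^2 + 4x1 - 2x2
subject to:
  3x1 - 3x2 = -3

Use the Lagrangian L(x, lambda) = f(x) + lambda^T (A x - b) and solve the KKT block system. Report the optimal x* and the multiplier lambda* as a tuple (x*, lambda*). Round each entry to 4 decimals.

Form the Lagrangian:
  L(x, lambda) = (1/2) x^T Q x + c^T x + lambda^T (A x - b)
Stationarity (grad_x L = 0): Q x + c + A^T lambda = 0.
Primal feasibility: A x = b.

This gives the KKT block system:
  [ Q   A^T ] [ x     ]   [-c ]
  [ A    0  ] [ lambda ] = [ b ]

Solving the linear system:
  x*      = (-0.7333, 0.2667)
  lambda* = (0.8)
  f(x*)   = -0.5333

x* = (-0.7333, 0.2667), lambda* = (0.8)


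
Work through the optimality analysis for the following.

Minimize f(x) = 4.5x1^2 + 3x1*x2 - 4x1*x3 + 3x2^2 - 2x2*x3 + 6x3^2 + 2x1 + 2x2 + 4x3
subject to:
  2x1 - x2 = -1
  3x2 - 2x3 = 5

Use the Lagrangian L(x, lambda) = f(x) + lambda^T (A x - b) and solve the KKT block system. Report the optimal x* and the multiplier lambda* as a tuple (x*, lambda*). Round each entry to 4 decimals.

Form the Lagrangian:
  L(x, lambda) = (1/2) x^T Q x + c^T x + lambda^T (A x - b)
Stationarity (grad_x L = 0): Q x + c + A^T lambda = 0.
Primal feasibility: A x = b.

This gives the KKT block system:
  [ Q   A^T ] [ x     ]   [-c ]
  [ A    0  ] [ lambda ] = [ b ]

Solving the linear system:
  x*      = (0.0095, 1.019, -0.9714)
  lambda* = (-4.5143, -4.8667)
  f(x*)   = 8.9952

x* = (0.0095, 1.019, -0.9714), lambda* = (-4.5143, -4.8667)


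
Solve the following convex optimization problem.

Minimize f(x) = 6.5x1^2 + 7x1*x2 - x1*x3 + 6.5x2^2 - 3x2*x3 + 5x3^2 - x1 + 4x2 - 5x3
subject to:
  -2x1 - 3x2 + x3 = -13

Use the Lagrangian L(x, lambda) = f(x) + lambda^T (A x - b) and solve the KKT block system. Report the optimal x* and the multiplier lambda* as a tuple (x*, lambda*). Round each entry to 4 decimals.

Form the Lagrangian:
  L(x, lambda) = (1/2) x^T Q x + c^T x + lambda^T (A x - b)
Stationarity (grad_x L = 0): Q x + c + A^T lambda = 0.
Primal feasibility: A x = b.

This gives the KKT block system:
  [ Q   A^T ] [ x     ]   [-c ]
  [ A    0  ] [ lambda ] = [ b ]

Solving the linear system:
  x*      = (1.166, 3.4632, -0.2784)
  lambda* = (19.3396)
  f(x*)   = 132.7466

x* = (1.166, 3.4632, -0.2784), lambda* = (19.3396)


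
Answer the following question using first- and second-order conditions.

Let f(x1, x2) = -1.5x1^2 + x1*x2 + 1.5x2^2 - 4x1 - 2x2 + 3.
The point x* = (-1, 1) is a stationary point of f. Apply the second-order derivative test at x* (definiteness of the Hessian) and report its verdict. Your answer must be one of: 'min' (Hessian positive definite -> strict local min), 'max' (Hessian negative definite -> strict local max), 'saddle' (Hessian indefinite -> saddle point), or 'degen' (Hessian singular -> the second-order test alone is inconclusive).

Compute the Hessian H = grad^2 f:
  H = [[-3, 1], [1, 3]]
Verify stationarity: grad f(x*) = H x* + g = (0, 0).
Eigenvalues of H: -3.1623, 3.1623.
Eigenvalues have mixed signs, so H is indefinite -> x* is a saddle point.

saddle


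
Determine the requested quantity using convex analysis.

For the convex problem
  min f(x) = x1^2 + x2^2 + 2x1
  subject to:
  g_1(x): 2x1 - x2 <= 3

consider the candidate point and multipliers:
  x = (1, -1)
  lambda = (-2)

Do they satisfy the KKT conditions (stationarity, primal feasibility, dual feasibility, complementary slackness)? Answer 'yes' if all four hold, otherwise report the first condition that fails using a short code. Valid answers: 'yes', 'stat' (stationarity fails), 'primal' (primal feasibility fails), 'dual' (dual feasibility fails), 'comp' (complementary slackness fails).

Gradient of f: grad f(x) = Q x + c = (4, -2)
Constraint values g_i(x) = a_i^T x - b_i:
  g_1((1, -1)) = 0
Stationarity residual: grad f(x) + sum_i lambda_i a_i = (0, 0)
  -> stationarity OK
Primal feasibility (all g_i <= 0): OK
Dual feasibility (all lambda_i >= 0): FAILS
Complementary slackness (lambda_i * g_i(x) = 0 for all i): OK

Verdict: the first failing condition is dual_feasibility -> dual.

dual


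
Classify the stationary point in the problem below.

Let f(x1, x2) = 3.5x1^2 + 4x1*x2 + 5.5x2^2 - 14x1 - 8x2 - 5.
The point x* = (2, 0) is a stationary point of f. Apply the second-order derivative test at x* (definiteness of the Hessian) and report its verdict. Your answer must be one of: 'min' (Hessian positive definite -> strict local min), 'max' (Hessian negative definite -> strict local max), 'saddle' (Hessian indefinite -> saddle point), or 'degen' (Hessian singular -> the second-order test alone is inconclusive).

Compute the Hessian H = grad^2 f:
  H = [[7, 4], [4, 11]]
Verify stationarity: grad f(x*) = H x* + g = (0, 0).
Eigenvalues of H: 4.5279, 13.4721.
Both eigenvalues > 0, so H is positive definite -> x* is a strict local min.

min


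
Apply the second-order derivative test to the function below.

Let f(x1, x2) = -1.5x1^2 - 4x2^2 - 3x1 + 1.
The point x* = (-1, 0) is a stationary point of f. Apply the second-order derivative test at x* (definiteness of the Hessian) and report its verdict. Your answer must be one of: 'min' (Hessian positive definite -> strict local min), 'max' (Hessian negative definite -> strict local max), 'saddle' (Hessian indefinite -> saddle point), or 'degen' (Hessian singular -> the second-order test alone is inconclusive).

Compute the Hessian H = grad^2 f:
  H = [[-3, 0], [0, -8]]
Verify stationarity: grad f(x*) = H x* + g = (0, 0).
Eigenvalues of H: -8, -3.
Both eigenvalues < 0, so H is negative definite -> x* is a strict local max.

max


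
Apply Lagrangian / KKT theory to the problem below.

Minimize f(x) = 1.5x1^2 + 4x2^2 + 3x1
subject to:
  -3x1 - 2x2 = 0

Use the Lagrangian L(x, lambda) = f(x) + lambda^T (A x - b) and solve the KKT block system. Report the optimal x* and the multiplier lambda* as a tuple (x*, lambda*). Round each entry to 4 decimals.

Form the Lagrangian:
  L(x, lambda) = (1/2) x^T Q x + c^T x + lambda^T (A x - b)
Stationarity (grad_x L = 0): Q x + c + A^T lambda = 0.
Primal feasibility: A x = b.

This gives the KKT block system:
  [ Q   A^T ] [ x     ]   [-c ]
  [ A    0  ] [ lambda ] = [ b ]

Solving the linear system:
  x*      = (-0.1429, 0.2143)
  lambda* = (0.8571)
  f(x*)   = -0.2143

x* = (-0.1429, 0.2143), lambda* = (0.8571)


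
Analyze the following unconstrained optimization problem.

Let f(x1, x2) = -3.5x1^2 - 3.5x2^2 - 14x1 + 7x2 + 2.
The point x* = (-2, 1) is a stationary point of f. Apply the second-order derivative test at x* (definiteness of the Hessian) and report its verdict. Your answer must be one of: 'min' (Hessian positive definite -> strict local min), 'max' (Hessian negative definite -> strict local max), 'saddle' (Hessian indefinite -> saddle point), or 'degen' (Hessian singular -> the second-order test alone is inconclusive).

Compute the Hessian H = grad^2 f:
  H = [[-7, 0], [0, -7]]
Verify stationarity: grad f(x*) = H x* + g = (0, 0).
Eigenvalues of H: -7, -7.
Both eigenvalues < 0, so H is negative definite -> x* is a strict local max.

max
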